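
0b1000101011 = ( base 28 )JN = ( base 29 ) J4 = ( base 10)555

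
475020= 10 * 47502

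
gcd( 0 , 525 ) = 525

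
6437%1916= 689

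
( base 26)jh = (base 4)13333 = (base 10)511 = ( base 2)111111111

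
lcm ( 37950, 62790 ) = 3453450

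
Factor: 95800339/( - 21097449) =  - 3^(- 3 )*781387^(-1)*95800339^1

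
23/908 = 23/908 = 0.03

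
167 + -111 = 56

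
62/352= 31/176 = 0.18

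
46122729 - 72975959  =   - 26853230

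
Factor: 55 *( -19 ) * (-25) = 26125 = 5^3*11^1*19^1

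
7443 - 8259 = - 816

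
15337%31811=15337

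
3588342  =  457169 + 3131173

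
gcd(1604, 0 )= 1604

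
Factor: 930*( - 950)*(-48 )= 2^6*3^2*5^3*19^1*31^1  =  42408000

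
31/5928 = 31/5928   =  0.01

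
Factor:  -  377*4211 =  - 13^1*29^1* 4211^1 = - 1587547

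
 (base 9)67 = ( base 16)3D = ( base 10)61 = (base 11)56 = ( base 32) 1t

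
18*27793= 500274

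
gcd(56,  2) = 2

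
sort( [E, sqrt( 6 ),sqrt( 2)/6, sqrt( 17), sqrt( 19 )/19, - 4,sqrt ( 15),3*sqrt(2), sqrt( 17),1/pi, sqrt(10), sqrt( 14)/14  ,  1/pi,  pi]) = [ - 4,sqrt( 19 ) /19,sqrt(2)/6,  sqrt(14)/14, 1/pi, 1/pi, sqrt( 6), E,pi, sqrt( 10),sqrt(15),sqrt( 17), sqrt (17 ), 3*sqrt(2)]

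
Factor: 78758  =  2^1*53^1*743^1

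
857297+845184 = 1702481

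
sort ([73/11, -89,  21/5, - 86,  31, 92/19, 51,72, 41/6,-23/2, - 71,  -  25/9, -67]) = [ - 89, - 86, - 71,-67, - 23/2, - 25/9,21/5, 92/19,  73/11 , 41/6, 31, 51,72]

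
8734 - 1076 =7658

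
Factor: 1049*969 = 1016481= 3^1*17^1*19^1*1049^1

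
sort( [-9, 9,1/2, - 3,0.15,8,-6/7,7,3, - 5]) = [ - 9 , -5,-3,-6/7,0.15,  1/2,  3 , 7,8 , 9] 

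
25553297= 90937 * 281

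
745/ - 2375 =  - 149/475 = - 0.31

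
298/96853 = 298/96853 =0.00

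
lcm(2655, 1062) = 5310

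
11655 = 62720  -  51065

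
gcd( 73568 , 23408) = 3344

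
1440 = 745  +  695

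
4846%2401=44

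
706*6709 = 4736554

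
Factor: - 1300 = - 2^2*5^2 * 13^1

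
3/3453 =1/1151= 0.00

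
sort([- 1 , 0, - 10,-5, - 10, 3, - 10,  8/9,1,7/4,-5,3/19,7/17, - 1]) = [ - 10,- 10, - 10, - 5, - 5,  -  1, - 1,0 , 3/19, 7/17,8/9,1, 7/4, 3 ] 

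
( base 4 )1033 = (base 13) 61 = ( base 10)79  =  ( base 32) 2F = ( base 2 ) 1001111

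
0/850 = 0 = 0.00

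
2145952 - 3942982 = - 1797030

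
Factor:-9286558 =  - 2^1 * 4643279^1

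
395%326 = 69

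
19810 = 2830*7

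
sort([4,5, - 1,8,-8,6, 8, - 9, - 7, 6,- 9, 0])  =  [ - 9 , - 9, - 8, - 7 , - 1, 0, 4,5, 6, 6,8,8] 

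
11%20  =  11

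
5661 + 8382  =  14043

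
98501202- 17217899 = 81283303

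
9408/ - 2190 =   -  5 + 257/365 = - 4.30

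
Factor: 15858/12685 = 2^1*3^2*5^( - 1 ) * 43^(- 1)*59^( - 1)*881^1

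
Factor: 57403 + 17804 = 3^1 * 11^1 * 43^1 * 53^1 = 75207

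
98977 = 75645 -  - 23332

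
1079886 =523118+556768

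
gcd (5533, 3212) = 11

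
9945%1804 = 925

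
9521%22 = 17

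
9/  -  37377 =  - 1/4153 = - 0.00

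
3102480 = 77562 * 40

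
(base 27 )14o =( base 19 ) 276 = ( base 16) 35D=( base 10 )861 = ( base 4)31131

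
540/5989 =540/5989 =0.09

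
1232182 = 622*1981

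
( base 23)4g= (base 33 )39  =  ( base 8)154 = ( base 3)11000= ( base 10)108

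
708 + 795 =1503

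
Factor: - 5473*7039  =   - 38524447 = - 13^1 * 421^1*7039^1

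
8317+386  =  8703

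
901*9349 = 8423449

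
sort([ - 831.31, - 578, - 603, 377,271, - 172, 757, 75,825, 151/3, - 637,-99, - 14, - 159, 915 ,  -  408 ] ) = [ - 831.31, - 637, - 603, - 578, - 408 , - 172 , - 159, - 99, - 14, 151/3, 75, 271,377,757, 825,915 ]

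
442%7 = 1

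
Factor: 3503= 31^1*113^1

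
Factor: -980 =  -  2^2 * 5^1*7^2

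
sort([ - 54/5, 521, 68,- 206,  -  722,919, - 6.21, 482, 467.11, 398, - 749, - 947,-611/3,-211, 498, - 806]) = [ - 947, - 806, - 749,-722, - 211, - 206, - 611/3, - 54/5 , -6.21, 68, 398,467.11,482, 498 , 521, 919]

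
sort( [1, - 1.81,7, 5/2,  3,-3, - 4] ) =[ - 4, - 3, - 1.81,  1, 5/2,3,7]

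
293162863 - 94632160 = 198530703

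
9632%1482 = 740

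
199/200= 199/200=0.99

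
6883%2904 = 1075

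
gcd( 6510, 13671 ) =651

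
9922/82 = 121 = 121.00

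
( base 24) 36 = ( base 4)1032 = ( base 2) 1001110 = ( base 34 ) 2a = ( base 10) 78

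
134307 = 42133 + 92174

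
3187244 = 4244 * 751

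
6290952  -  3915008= 2375944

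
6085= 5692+393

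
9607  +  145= 9752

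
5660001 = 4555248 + 1104753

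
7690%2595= 2500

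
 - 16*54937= - 878992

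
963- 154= 809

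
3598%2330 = 1268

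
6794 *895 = 6080630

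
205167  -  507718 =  - 302551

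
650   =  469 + 181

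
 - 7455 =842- 8297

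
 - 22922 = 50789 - 73711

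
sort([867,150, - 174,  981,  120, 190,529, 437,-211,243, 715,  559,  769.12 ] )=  [ - 211, - 174 , 120, 150, 190,243,  437, 529, 559 , 715, 769.12, 867, 981]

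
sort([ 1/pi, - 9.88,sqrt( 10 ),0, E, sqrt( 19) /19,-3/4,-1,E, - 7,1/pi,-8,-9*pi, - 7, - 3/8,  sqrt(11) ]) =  [-9* pi,-9.88, - 8,  -  7, - 7, -1, - 3/4, - 3/8, 0  ,  sqrt(19 ) /19,1/pi,  1/pi , E, E,  sqrt( 10),sqrt(11 ) ]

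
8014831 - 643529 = 7371302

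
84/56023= 84/56023 = 0.00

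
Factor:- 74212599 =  - 3^1*17^2*85597^1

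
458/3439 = 458/3439 = 0.13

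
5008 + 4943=9951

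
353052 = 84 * 4203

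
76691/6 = 12781 + 5/6 = 12781.83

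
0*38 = 0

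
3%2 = 1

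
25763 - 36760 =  - 10997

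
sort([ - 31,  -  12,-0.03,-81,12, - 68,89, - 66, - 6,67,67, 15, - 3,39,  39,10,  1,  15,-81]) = [ - 81, - 81,-68, - 66, -31,-12, - 6, - 3,-0.03, 1, 10,12,15,15,39,39, 67, 67,89 ] 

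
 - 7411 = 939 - 8350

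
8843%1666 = 513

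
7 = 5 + 2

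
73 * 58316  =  4257068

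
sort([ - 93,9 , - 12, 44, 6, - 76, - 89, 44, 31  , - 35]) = [ - 93 , - 89, - 76, - 35, - 12,6, 9 , 31,44, 44]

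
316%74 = 20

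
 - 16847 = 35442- 52289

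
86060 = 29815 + 56245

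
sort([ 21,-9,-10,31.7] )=[ -10,-9,21, 31.7 ] 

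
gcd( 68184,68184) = 68184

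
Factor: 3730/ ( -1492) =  - 5/2  =  - 2^(-1)*5^1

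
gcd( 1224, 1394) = 34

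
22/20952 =11/10476 = 0.00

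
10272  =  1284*8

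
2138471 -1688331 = 450140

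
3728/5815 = 3728/5815 = 0.64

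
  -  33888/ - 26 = 16944/13 = 1303.38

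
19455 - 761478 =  - 742023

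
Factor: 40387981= 29^1 * 101^1*13789^1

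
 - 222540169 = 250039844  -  472580013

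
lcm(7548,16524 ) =611388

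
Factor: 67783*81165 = 3^1*5^1*7^1* 773^1*67783^1 = 5501607195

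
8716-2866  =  5850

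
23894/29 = 23894/29=823.93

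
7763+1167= 8930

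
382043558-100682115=281361443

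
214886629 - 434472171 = -219585542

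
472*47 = 22184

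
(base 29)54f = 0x10f0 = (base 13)1C87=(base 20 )agg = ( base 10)4336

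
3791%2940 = 851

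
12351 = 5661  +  6690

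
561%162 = 75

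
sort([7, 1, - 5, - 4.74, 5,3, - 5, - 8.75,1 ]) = [ - 8.75, - 5,  -  5, - 4.74,1, 1, 3 , 5 , 7 ] 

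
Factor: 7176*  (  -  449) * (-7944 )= 25595758656 = 2^6*3^2*13^1*23^1*331^1 * 449^1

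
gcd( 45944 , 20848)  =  8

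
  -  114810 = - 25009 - 89801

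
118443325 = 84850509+33592816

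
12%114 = 12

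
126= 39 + 87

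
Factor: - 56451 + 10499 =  - 2^7*359^1 = -45952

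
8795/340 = 1759/68= 25.87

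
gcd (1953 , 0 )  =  1953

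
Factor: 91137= 3^1*17^1 * 1787^1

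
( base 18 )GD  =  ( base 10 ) 301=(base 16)12D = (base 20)F1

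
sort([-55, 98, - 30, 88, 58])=[ - 55, - 30, 58,  88,  98] 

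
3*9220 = 27660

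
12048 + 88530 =100578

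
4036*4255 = 17173180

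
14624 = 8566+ 6058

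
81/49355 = 81/49355 = 0.00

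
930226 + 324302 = 1254528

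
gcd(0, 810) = 810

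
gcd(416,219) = 1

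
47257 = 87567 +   -  40310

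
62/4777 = 62/4777=0.01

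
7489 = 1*7489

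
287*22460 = 6446020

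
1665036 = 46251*36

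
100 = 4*25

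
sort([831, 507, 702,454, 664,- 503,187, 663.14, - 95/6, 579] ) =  [-503, - 95/6, 187,454,507, 579,663.14,664, 702, 831] 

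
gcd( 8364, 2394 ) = 6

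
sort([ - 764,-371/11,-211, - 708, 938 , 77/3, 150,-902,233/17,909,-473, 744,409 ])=[ - 902, - 764, - 708, - 473,-211, - 371/11,233/17, 77/3,150,  409,744,909,  938 ] 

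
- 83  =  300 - 383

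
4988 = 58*86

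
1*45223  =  45223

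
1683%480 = 243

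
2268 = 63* 36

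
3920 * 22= 86240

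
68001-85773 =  - 17772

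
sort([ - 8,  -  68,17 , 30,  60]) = [ - 68 , - 8,17, 30 , 60] 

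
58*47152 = 2734816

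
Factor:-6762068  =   - 2^2*353^1* 4789^1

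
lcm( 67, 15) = 1005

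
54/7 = 54/7 = 7.71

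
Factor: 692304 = 2^4*3^1*14423^1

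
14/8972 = 7/4486= 0.00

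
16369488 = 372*44004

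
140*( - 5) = -700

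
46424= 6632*7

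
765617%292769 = 180079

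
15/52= 15/52= 0.29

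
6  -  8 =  - 2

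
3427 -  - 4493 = 7920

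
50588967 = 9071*5577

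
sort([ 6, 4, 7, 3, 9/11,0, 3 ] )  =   [0,  9/11, 3, 3, 4,6, 7 ]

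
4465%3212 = 1253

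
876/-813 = -2+250/271=- 1.08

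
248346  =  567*438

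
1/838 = 1/838 = 0.00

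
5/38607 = 5/38607 = 0.00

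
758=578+180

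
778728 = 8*97341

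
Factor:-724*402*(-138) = 2^4  *3^2*23^1*67^1*181^1 =40164624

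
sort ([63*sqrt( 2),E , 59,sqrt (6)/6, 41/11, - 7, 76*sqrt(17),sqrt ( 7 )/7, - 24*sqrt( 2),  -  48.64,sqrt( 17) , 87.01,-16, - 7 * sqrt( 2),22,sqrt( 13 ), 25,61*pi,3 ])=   [-48.64, - 24*sqrt(2 ), - 16, - 7*sqrt(2), - 7, sqrt(7)/7 , sqrt( 6)/6 , E,3, sqrt(13 ),41/11,sqrt( 17) , 22,25,59, 87.01,63* sqrt( 2 ), 61*pi,76*  sqrt (17)] 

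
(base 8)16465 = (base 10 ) 7477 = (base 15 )2337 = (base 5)214402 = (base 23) e32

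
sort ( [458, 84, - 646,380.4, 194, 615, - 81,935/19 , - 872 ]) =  [-872, - 646 ,  -  81, 935/19, 84, 194,380.4, 458, 615 ] 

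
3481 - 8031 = - 4550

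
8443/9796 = 8443/9796 = 0.86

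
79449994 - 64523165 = 14926829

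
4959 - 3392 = 1567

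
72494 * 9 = 652446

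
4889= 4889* 1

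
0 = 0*65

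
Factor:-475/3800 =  - 2^ (- 3) = -1/8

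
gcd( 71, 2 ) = 1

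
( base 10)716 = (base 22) 1ac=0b1011001100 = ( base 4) 23030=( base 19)1ID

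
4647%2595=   2052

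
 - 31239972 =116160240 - 147400212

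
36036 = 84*429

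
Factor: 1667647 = 1667647^1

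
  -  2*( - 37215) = 74430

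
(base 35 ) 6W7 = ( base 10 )8477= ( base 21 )J4E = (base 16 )211d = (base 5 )232402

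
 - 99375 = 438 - 99813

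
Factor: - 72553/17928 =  - 2^( - 3 ) * 3^( - 3) * 13^1*83^( - 1 )*5581^1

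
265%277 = 265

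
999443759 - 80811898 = 918631861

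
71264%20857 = 8693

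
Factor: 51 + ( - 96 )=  - 3^2*5^1 = - 45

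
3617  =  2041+1576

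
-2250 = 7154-9404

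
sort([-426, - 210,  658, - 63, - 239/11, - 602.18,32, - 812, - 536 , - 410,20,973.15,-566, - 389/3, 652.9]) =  [ - 812, - 602.18, - 566,-536, - 426, - 410, - 210, - 389/3, - 63,- 239/11,20,32,652.9,658, 973.15]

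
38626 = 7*5518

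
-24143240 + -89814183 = - 113957423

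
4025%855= 605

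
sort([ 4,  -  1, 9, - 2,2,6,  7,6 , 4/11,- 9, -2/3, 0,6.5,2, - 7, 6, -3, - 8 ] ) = [ -9, - 8, - 7, - 3,- 2,- 1, - 2/3,0,4/11,2,2,4 , 6,6,6, 6.5,7,9]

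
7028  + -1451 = 5577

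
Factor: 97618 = 2^1  *  48809^1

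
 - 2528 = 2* (-1264 )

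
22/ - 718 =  - 1 + 348/359 = - 0.03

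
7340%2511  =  2318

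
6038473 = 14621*413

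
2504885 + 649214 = 3154099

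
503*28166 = 14167498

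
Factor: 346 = 2^1 * 173^1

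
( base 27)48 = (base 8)164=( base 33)3H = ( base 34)3E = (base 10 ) 116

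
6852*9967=68293884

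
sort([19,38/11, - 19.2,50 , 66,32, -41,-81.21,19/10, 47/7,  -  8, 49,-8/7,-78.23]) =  [  -  81.21, - 78.23, - 41, - 19.2, - 8,-8/7,19/10,38/11,47/7 , 19,32,49, 50,  66]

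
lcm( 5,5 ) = 5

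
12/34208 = 3/8552 = 0.00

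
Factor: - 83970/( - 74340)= 2^( - 1 )*3^1*7^ ( - 1) * 59^( - 1)*311^1 = 933/826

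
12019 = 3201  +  8818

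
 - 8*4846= - 38768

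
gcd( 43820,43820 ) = 43820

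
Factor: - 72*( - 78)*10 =2^5*3^3*5^1*13^1 = 56160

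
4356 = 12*363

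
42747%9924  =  3051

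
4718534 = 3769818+948716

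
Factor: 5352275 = 5^2 * 214091^1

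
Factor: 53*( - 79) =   -  4187   =  -  53^1 *79^1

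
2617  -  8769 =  - 6152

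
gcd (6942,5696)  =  178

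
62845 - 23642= 39203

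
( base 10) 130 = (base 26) 50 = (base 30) 4a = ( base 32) 42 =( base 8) 202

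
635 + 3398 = 4033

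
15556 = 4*3889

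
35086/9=35086/9 = 3898.44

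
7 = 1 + 6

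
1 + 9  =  10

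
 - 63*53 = - 3339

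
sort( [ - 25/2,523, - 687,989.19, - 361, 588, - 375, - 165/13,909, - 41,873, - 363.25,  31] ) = [  -  687, - 375, - 363.25, - 361, - 41,-165/13, - 25/2,31, 523,588, 873,909,989.19 ]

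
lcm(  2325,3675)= 113925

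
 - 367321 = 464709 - 832030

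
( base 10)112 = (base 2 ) 1110000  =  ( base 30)3M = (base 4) 1300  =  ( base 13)88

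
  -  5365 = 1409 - 6774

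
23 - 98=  - 75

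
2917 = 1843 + 1074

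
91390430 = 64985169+26405261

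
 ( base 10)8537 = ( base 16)2159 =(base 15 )27e2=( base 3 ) 102201012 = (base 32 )8ap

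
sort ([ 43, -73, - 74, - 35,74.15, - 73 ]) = [  -  74, - 73, - 73, - 35, 43, 74.15 ]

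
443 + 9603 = 10046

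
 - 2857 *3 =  - 8571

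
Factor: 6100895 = 5^1*59^1*20681^1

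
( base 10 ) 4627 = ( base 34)403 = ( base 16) 1213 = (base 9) 6311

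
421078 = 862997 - 441919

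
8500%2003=488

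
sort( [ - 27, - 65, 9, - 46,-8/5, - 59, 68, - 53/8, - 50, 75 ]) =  [ - 65, - 59, - 50,  -  46, - 27,  -  53/8, - 8/5,9,68,75] 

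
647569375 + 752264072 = 1399833447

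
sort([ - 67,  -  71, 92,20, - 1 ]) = [ - 71, - 67, - 1,20,  92 ] 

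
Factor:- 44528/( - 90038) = 2^3*11^2*13^( - 1 )*23^1*3463^( - 1 ) = 22264/45019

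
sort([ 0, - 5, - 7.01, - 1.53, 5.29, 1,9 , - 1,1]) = [ - 7.01, - 5, - 1.53, - 1,0,1,1, 5.29, 9 ]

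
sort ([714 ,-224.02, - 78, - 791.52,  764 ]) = [ - 791.52  , - 224.02, - 78,714,764]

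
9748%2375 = 248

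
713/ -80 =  -713/80  =  - 8.91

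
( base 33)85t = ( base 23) gj5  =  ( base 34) 7nw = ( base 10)8906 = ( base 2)10001011001010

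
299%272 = 27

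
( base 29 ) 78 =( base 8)323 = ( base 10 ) 211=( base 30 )71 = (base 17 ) c7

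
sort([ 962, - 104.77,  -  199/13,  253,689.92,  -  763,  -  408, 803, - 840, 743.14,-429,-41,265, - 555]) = [ - 840 ,  -  763,-555,-429,  -  408, - 104.77, - 41,-199/13,253,  265,689.92,743.14,803,962] 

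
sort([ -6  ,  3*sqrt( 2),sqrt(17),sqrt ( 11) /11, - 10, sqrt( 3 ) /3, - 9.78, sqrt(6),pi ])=[ - 10 , - 9.78, - 6,sqrt(11) /11,  sqrt( 3)/3, sqrt(6), pi,sqrt( 17 ), 3*sqrt (2 )]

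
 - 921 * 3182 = -2930622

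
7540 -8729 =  - 1189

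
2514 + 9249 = 11763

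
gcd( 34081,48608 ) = 1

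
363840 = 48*7580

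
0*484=0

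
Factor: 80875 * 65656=2^3 * 5^3 * 29^1*283^1 * 647^1  =  5309929000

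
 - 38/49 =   -  1+11/49= - 0.78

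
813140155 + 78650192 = 891790347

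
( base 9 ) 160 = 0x87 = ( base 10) 135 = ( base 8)207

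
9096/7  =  9096/7 = 1299.43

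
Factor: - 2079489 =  - 3^1* 101^1*6863^1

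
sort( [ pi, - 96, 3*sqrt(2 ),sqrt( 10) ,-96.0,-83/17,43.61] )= [ - 96, - 96.0, - 83/17, pi, sqrt( 10 ),3*sqrt( 2 ), 43.61]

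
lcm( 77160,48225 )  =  385800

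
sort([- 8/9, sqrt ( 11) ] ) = [ - 8/9, sqrt( 11 )] 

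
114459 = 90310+24149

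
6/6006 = 1/1001=0.00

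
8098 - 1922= 6176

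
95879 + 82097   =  177976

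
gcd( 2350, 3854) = 94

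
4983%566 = 455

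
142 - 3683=-3541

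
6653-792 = 5861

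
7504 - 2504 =5000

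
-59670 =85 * ( - 702)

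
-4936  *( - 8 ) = 39488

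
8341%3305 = 1731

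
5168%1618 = 314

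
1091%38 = 27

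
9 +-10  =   - 1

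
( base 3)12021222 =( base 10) 3860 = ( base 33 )3HW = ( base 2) 111100010100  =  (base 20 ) 9d0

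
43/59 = 43/59= 0.73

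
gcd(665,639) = 1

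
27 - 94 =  - 67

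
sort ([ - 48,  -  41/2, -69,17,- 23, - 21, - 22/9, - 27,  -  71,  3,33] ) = [ - 71, -69, - 48, - 27, - 23, - 21 , - 41/2, - 22/9,3,17,33 ]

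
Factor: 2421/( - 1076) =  - 2^( - 2 )*3^2 = - 9/4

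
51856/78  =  25928/39= 664.82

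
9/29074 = 9/29074 = 0.00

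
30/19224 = 5/3204 = 0.00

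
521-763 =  - 242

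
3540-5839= - 2299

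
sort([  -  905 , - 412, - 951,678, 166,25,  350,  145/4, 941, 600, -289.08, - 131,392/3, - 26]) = [ - 951 , - 905,- 412,-289.08, - 131, - 26 , 25, 145/4,392/3,166,350,600, 678, 941 ] 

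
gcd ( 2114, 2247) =7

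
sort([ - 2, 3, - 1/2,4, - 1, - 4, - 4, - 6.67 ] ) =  [  -  6.67, -4, - 4, - 2, - 1,-1/2,3, 4 ] 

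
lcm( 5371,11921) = 488761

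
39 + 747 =786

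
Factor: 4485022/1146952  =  2^ ( - 2)*47^1*307^( - 1)*467^(-1)*47713^1 = 2242511/573476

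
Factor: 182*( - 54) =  -2^2*3^3*7^1*13^1 = -  9828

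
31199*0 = 0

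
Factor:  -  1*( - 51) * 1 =3^1*17^1 = 51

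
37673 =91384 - 53711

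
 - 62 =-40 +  - 22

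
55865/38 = 55865/38 = 1470.13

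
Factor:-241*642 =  - 154722 = - 2^1 * 3^1*107^1*241^1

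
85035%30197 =24641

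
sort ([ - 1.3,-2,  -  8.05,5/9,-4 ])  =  [-8.05 , - 4 ,-2, - 1.3, 5/9]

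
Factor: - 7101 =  - 3^3*263^1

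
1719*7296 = 12541824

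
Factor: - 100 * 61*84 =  - 512400 = - 2^4*3^1 * 5^2*7^1*61^1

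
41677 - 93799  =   - 52122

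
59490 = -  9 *( - 6610)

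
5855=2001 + 3854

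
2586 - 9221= - 6635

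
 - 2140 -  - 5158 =3018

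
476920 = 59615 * 8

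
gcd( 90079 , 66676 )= 1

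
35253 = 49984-14731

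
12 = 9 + 3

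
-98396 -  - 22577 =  - 75819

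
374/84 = 4+ 19/42 =4.45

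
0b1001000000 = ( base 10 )576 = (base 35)GG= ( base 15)286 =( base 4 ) 21000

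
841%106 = 99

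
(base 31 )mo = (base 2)1011000010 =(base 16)2C2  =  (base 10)706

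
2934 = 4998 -2064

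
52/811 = 52/811 = 0.06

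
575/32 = 17+ 31/32 = 17.97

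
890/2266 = 445/1133 = 0.39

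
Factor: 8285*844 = 2^2*5^1*211^1* 1657^1 = 6992540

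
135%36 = 27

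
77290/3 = 77290/3 = 25763.33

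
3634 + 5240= 8874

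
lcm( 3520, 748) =59840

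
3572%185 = 57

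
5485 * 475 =2605375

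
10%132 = 10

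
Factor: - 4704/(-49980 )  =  2^3*5^( - 1)*17^ ( - 1 ) = 8/85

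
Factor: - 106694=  - 2^1*7^1*7621^1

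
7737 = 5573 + 2164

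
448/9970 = 224/4985 = 0.04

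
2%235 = 2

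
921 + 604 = 1525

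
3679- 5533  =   - 1854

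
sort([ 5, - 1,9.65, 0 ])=[ - 1,0,5, 9.65]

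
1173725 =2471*475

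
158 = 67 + 91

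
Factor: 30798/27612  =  2^(-1) * 13^(- 1)*29^1= 29/26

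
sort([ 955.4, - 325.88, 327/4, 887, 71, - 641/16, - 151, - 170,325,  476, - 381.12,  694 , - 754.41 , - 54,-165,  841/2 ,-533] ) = [ - 754.41,  -  533, -381.12,-325.88, - 170, - 165,  -  151, - 54 ,  -  641/16, 71, 327/4 , 325, 841/2,476, 694, 887 , 955.4 ]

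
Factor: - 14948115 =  - 3^1*5^1*7^1*13^1*47^1*233^1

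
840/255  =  3 + 5/17 = 3.29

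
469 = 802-333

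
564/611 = 12/13 = 0.92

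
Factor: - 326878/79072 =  - 2^( - 4) *7^( - 1 )*463^1  =  - 463/112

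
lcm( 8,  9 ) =72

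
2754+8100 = 10854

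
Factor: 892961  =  937^1 * 953^1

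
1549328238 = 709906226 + 839422012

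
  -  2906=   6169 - 9075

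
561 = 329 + 232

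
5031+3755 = 8786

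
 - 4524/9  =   - 1508/3 = - 502.67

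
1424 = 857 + 567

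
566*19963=11299058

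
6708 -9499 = -2791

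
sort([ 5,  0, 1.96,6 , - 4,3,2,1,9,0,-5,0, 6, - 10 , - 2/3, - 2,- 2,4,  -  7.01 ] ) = [ - 10, - 7.01 , - 5 , - 4, - 2  , - 2,  -  2/3,0,0, 0,1,1.96,2,3,4,5,  6, 6,9] 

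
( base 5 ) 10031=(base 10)641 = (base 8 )1201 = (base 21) 19B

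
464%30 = 14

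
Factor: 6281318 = 2^1*3140659^1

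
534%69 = 51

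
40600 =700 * 58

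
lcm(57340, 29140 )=1777540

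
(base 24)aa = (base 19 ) D3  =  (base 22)b8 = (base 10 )250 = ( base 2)11111010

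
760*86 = 65360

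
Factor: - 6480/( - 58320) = 3^ (-2) =1/9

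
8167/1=8167 =8167.00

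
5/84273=5/84273 = 0.00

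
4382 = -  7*( - 626)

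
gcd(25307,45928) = 1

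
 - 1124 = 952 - 2076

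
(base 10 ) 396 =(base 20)jg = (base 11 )330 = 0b110001100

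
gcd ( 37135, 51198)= 7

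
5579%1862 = 1855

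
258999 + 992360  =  1251359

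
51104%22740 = 5624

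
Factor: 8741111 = 17^1*431^1*1193^1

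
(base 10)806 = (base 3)1002212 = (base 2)1100100110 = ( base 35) N1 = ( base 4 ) 30212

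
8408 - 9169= - 761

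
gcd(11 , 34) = 1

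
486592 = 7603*64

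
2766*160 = 442560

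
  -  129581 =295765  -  425346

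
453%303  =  150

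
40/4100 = 2/205 = 0.01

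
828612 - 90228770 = - 89400158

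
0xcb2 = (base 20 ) 82A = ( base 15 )E6A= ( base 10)3250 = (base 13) 1630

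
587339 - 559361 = 27978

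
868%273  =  49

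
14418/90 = 801/5 = 160.20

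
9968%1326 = 686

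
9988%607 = 276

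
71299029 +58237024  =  129536053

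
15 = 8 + 7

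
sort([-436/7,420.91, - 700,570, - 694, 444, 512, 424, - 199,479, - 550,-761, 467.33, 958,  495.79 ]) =[-761, - 700, - 694, - 550, - 199, - 436/7, 420.91,424,444, 467.33, 479,495.79,512 , 570, 958]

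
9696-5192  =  4504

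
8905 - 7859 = 1046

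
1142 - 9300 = -8158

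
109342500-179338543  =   - 69996043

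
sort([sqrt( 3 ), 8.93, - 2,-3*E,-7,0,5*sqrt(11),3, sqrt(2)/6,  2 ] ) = [ - 3 * E, - 7,-2,0 , sqrt (2 ) /6, sqrt( 3),2, 3,8.93,5*sqrt(11 )] 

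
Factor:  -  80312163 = -3^1*37^1*67^1*10799^1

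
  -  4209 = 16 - 4225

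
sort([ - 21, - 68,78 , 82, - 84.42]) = [ - 84.42 , - 68,  -  21, 78 , 82] 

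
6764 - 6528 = 236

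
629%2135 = 629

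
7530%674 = 116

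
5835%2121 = 1593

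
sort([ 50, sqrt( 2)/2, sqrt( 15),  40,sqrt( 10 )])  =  [sqrt(2 ) /2, sqrt ( 10 ), sqrt(15 ), 40, 50]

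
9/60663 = 3/20221 = 0.00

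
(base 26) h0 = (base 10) 442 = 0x1ba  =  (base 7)1201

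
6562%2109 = 235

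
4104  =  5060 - 956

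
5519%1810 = 89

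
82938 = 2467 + 80471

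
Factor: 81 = 3^4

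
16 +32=48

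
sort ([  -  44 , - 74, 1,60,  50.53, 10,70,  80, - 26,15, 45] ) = [ -74, - 44, - 26, 1, 10,  15 , 45,50.53,60, 70,  80]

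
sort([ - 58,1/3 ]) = [  -  58,1/3]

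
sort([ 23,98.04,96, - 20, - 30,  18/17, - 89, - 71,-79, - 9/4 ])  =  [-89, - 79 ,-71 , - 30,-20 , - 9/4, 18/17, 23, 96, 98.04 ]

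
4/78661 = 4/78661 = 0.00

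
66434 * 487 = 32353358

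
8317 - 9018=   -  701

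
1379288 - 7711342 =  - 6332054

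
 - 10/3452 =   -  5/1726 = - 0.00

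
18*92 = 1656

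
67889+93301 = 161190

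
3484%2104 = 1380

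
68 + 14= 82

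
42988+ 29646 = 72634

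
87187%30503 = 26181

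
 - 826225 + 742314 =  - 83911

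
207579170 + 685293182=892872352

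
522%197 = 128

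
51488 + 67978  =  119466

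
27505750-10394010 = 17111740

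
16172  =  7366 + 8806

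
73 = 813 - 740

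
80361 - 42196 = 38165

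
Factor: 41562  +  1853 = 43415  =  5^1*19^1 * 457^1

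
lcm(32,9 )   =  288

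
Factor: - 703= - 19^1*37^1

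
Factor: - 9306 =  - 2^1*3^2  *11^1*47^1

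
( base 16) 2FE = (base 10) 766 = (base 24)17M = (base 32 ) nu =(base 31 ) OM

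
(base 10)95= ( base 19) 50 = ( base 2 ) 1011111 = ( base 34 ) 2r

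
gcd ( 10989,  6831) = 297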